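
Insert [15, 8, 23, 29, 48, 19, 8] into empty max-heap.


Insert 15: [15]
Insert 8: [15, 8]
Insert 23: [23, 8, 15]
Insert 29: [29, 23, 15, 8]
Insert 48: [48, 29, 15, 8, 23]
Insert 19: [48, 29, 19, 8, 23, 15]
Insert 8: [48, 29, 19, 8, 23, 15, 8]

Final heap: [48, 29, 19, 8, 23, 15, 8]


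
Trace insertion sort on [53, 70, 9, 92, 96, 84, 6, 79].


Initial: [53, 70, 9, 92, 96, 84, 6, 79]
Insert 70: [53, 70, 9, 92, 96, 84, 6, 79]
Insert 9: [9, 53, 70, 92, 96, 84, 6, 79]
Insert 92: [9, 53, 70, 92, 96, 84, 6, 79]
Insert 96: [9, 53, 70, 92, 96, 84, 6, 79]
Insert 84: [9, 53, 70, 84, 92, 96, 6, 79]
Insert 6: [6, 9, 53, 70, 84, 92, 96, 79]
Insert 79: [6, 9, 53, 70, 79, 84, 92, 96]

Sorted: [6, 9, 53, 70, 79, 84, 92, 96]


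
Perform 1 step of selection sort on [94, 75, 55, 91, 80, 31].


Initial: [94, 75, 55, 91, 80, 31]
Step 1: min=31 at 5
  Swap: [31, 75, 55, 91, 80, 94]

After 1 step: [31, 75, 55, 91, 80, 94]


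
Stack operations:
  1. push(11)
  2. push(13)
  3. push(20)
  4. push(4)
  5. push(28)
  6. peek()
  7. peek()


push(11) -> [11]
push(13) -> [11, 13]
push(20) -> [11, 13, 20]
push(4) -> [11, 13, 20, 4]
push(28) -> [11, 13, 20, 4, 28]
peek()->28
peek()->28

Final stack: [11, 13, 20, 4, 28]


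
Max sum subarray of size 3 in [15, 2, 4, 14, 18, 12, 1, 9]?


[0:3]: 21
[1:4]: 20
[2:5]: 36
[3:6]: 44
[4:7]: 31
[5:8]: 22

Max: 44 at [3:6]


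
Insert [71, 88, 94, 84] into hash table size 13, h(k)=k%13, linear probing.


Insert 71: h=6 -> slot 6
Insert 88: h=10 -> slot 10
Insert 94: h=3 -> slot 3
Insert 84: h=6, 1 probes -> slot 7

Table: [None, None, None, 94, None, None, 71, 84, None, None, 88, None, None]


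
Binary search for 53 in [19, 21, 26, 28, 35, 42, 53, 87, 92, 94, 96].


Step 1: lo=0, hi=10, mid=5, val=42
Step 2: lo=6, hi=10, mid=8, val=92
Step 3: lo=6, hi=7, mid=6, val=53

Found at index 6


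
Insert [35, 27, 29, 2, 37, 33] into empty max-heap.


Insert 35: [35]
Insert 27: [35, 27]
Insert 29: [35, 27, 29]
Insert 2: [35, 27, 29, 2]
Insert 37: [37, 35, 29, 2, 27]
Insert 33: [37, 35, 33, 2, 27, 29]

Final heap: [37, 35, 33, 2, 27, 29]


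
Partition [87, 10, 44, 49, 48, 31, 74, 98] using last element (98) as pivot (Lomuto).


Pivot: 98
  87 <= 98: advance i (no swap)
  10 <= 98: advance i (no swap)
  44 <= 98: advance i (no swap)
  49 <= 98: advance i (no swap)
  48 <= 98: advance i (no swap)
  31 <= 98: advance i (no swap)
  74 <= 98: advance i (no swap)
Place pivot at 7: [87, 10, 44, 49, 48, 31, 74, 98]

Partitioned: [87, 10, 44, 49, 48, 31, 74, 98]


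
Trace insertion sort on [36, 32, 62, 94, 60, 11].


Initial: [36, 32, 62, 94, 60, 11]
Insert 32: [32, 36, 62, 94, 60, 11]
Insert 62: [32, 36, 62, 94, 60, 11]
Insert 94: [32, 36, 62, 94, 60, 11]
Insert 60: [32, 36, 60, 62, 94, 11]
Insert 11: [11, 32, 36, 60, 62, 94]

Sorted: [11, 32, 36, 60, 62, 94]


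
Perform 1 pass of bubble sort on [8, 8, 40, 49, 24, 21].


Initial: [8, 8, 40, 49, 24, 21]
Pass 1: [8, 8, 40, 24, 21, 49] (2 swaps)

After 1 pass: [8, 8, 40, 24, 21, 49]


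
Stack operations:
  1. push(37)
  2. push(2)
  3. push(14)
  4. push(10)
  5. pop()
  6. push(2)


push(37) -> [37]
push(2) -> [37, 2]
push(14) -> [37, 2, 14]
push(10) -> [37, 2, 14, 10]
pop()->10, [37, 2, 14]
push(2) -> [37, 2, 14, 2]

Final stack: [37, 2, 14, 2]


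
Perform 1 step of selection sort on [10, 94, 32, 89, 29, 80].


Initial: [10, 94, 32, 89, 29, 80]
Step 1: min=10 at 0
  Swap: [10, 94, 32, 89, 29, 80]

After 1 step: [10, 94, 32, 89, 29, 80]


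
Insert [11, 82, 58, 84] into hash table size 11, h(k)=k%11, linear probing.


Insert 11: h=0 -> slot 0
Insert 82: h=5 -> slot 5
Insert 58: h=3 -> slot 3
Insert 84: h=7 -> slot 7

Table: [11, None, None, 58, None, 82, None, 84, None, None, None]


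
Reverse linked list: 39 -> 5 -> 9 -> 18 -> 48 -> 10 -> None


Step 1: curr=39, set curr.next=prev(None) | reversed so far: 39
Step 2: curr=5, set curr.next=prev(39) | reversed so far: 5 -> 39
Step 3: curr=9, set curr.next=prev(5) | reversed so far: 9 -> 5 -> 39
Step 4: curr=18, set curr.next=prev(9) | reversed so far: 18 -> 9 -> 5 -> 39
Step 5: curr=48, set curr.next=prev(18) | reversed so far: 48 -> 18 -> 9 -> 5 -> 39
Step 6: curr=10, set curr.next=prev(48) | reversed so far: 10 -> 48 -> 18 -> 9 -> 5 -> 39

10 -> 48 -> 18 -> 9 -> 5 -> 39 -> None


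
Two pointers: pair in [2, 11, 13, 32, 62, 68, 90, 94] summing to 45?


lo=0(2)+hi=7(94)=96
lo=0(2)+hi=6(90)=92
lo=0(2)+hi=5(68)=70
lo=0(2)+hi=4(62)=64
lo=0(2)+hi=3(32)=34
lo=1(11)+hi=3(32)=43
lo=2(13)+hi=3(32)=45

Yes: 13+32=45


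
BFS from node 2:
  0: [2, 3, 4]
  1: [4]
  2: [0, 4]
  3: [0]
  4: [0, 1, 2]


Visit 2, enqueue [0, 4]
Visit 0, enqueue [3]
Visit 4, enqueue [1]
Visit 3, enqueue []
Visit 1, enqueue []

BFS order: [2, 0, 4, 3, 1]


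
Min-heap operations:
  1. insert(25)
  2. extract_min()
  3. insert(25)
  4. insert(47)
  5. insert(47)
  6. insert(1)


insert(25) -> [25]
extract_min()->25, []
insert(25) -> [25]
insert(47) -> [25, 47]
insert(47) -> [25, 47, 47]
insert(1) -> [1, 25, 47, 47]

Final heap: [1, 25, 47, 47]


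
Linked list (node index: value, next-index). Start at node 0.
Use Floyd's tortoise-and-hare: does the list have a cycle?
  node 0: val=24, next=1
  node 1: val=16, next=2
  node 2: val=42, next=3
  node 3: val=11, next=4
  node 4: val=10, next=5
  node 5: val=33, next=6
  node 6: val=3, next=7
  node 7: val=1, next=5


Floyd's tortoise (slow, +1) and hare (fast, +2):
  init: slow=0, fast=0
  step 1: slow=1, fast=2
  step 2: slow=2, fast=4
  step 3: slow=3, fast=6
  step 4: slow=4, fast=5
  step 5: slow=5, fast=7
  step 6: slow=6, fast=6
  slow == fast at node 6: cycle detected

Cycle: yes


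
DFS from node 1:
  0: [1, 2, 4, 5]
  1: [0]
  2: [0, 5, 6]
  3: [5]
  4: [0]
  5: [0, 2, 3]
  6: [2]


Visit 1, push [0]
Visit 0, push [5, 4, 2]
Visit 2, push [6, 5]
Visit 5, push [3]
Visit 3, push []
Visit 6, push []
Visit 4, push []

DFS order: [1, 0, 2, 5, 3, 6, 4]


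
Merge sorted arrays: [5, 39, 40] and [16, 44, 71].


Take 5 from A
Take 16 from B
Take 39 from A
Take 40 from A

Merged: [5, 16, 39, 40, 44, 71]


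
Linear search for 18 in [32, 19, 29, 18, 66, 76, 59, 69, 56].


i=0: 32!=18
i=1: 19!=18
i=2: 29!=18
i=3: 18==18 found!

Found at 3, 4 comps


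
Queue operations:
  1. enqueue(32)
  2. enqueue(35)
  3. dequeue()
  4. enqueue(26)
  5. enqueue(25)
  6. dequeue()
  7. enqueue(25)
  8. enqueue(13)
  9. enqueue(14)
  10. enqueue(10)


enqueue(32) -> [32]
enqueue(35) -> [32, 35]
dequeue()->32, [35]
enqueue(26) -> [35, 26]
enqueue(25) -> [35, 26, 25]
dequeue()->35, [26, 25]
enqueue(25) -> [26, 25, 25]
enqueue(13) -> [26, 25, 25, 13]
enqueue(14) -> [26, 25, 25, 13, 14]
enqueue(10) -> [26, 25, 25, 13, 14, 10]

Final queue: [26, 25, 25, 13, 14, 10]


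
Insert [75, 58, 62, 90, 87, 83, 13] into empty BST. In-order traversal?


Insert 75: root
Insert 58: L from 75
Insert 62: L from 75 -> R from 58
Insert 90: R from 75
Insert 87: R from 75 -> L from 90
Insert 83: R from 75 -> L from 90 -> L from 87
Insert 13: L from 75 -> L from 58

In-order: [13, 58, 62, 75, 83, 87, 90]


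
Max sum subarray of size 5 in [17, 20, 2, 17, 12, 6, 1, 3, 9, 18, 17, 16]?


[0:5]: 68
[1:6]: 57
[2:7]: 38
[3:8]: 39
[4:9]: 31
[5:10]: 37
[6:11]: 48
[7:12]: 63

Max: 68 at [0:5]


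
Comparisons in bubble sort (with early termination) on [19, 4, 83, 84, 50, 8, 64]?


Algorithm: bubble sort (with early termination)
Input: [19, 4, 83, 84, 50, 8, 64]
Sorted: [4, 8, 19, 50, 64, 83, 84]

20


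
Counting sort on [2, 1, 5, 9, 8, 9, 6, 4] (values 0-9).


Input: [2, 1, 5, 9, 8, 9, 6, 4]
Counts: [0, 1, 1, 0, 1, 1, 1, 0, 1, 2]

Sorted: [1, 2, 4, 5, 6, 8, 9, 9]


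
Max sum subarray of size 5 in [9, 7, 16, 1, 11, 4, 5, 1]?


[0:5]: 44
[1:6]: 39
[2:7]: 37
[3:8]: 22

Max: 44 at [0:5]


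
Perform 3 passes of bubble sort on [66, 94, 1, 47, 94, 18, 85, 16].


Initial: [66, 94, 1, 47, 94, 18, 85, 16]
Pass 1: [66, 1, 47, 94, 18, 85, 16, 94] (5 swaps)
Pass 2: [1, 47, 66, 18, 85, 16, 94, 94] (5 swaps)
Pass 3: [1, 47, 18, 66, 16, 85, 94, 94] (2 swaps)

After 3 passes: [1, 47, 18, 66, 16, 85, 94, 94]


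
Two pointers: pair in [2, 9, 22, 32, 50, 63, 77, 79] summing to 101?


lo=0(2)+hi=7(79)=81
lo=1(9)+hi=7(79)=88
lo=2(22)+hi=7(79)=101

Yes: 22+79=101


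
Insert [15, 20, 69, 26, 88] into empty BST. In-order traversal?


Insert 15: root
Insert 20: R from 15
Insert 69: R from 15 -> R from 20
Insert 26: R from 15 -> R from 20 -> L from 69
Insert 88: R from 15 -> R from 20 -> R from 69

In-order: [15, 20, 26, 69, 88]


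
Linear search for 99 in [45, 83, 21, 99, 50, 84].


i=0: 45!=99
i=1: 83!=99
i=2: 21!=99
i=3: 99==99 found!

Found at 3, 4 comps


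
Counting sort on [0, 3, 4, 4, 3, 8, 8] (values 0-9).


Input: [0, 3, 4, 4, 3, 8, 8]
Counts: [1, 0, 0, 2, 2, 0, 0, 0, 2, 0]

Sorted: [0, 3, 3, 4, 4, 8, 8]


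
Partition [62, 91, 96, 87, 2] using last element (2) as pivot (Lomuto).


Pivot: 2
Place pivot at 0: [2, 91, 96, 87, 62]

Partitioned: [2, 91, 96, 87, 62]


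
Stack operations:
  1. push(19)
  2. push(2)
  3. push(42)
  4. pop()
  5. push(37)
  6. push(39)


push(19) -> [19]
push(2) -> [19, 2]
push(42) -> [19, 2, 42]
pop()->42, [19, 2]
push(37) -> [19, 2, 37]
push(39) -> [19, 2, 37, 39]

Final stack: [19, 2, 37, 39]


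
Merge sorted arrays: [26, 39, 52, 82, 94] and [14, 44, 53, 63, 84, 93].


Take 14 from B
Take 26 from A
Take 39 from A
Take 44 from B
Take 52 from A
Take 53 from B
Take 63 from B
Take 82 from A
Take 84 from B
Take 93 from B

Merged: [14, 26, 39, 44, 52, 53, 63, 82, 84, 93, 94]


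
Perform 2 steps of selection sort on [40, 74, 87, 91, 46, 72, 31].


Initial: [40, 74, 87, 91, 46, 72, 31]
Step 1: min=31 at 6
  Swap: [31, 74, 87, 91, 46, 72, 40]
Step 2: min=40 at 6
  Swap: [31, 40, 87, 91, 46, 72, 74]

After 2 steps: [31, 40, 87, 91, 46, 72, 74]


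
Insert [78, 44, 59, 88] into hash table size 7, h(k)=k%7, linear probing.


Insert 78: h=1 -> slot 1
Insert 44: h=2 -> slot 2
Insert 59: h=3 -> slot 3
Insert 88: h=4 -> slot 4

Table: [None, 78, 44, 59, 88, None, None]


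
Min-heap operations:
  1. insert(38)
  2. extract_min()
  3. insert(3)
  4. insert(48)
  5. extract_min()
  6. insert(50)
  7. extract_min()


insert(38) -> [38]
extract_min()->38, []
insert(3) -> [3]
insert(48) -> [3, 48]
extract_min()->3, [48]
insert(50) -> [48, 50]
extract_min()->48, [50]

Final heap: [50]


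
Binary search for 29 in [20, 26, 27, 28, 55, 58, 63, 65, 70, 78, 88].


Step 1: lo=0, hi=10, mid=5, val=58
Step 2: lo=0, hi=4, mid=2, val=27
Step 3: lo=3, hi=4, mid=3, val=28
Step 4: lo=4, hi=4, mid=4, val=55

Not found


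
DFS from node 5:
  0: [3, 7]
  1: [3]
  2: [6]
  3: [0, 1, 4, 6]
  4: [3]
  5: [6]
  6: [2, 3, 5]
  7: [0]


Visit 5, push [6]
Visit 6, push [3, 2]
Visit 2, push []
Visit 3, push [4, 1, 0]
Visit 0, push [7]
Visit 7, push []
Visit 1, push []
Visit 4, push []

DFS order: [5, 6, 2, 3, 0, 7, 1, 4]


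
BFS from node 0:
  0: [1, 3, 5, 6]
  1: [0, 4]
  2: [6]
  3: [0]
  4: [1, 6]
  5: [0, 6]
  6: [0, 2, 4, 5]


Visit 0, enqueue [1, 3, 5, 6]
Visit 1, enqueue [4]
Visit 3, enqueue []
Visit 5, enqueue []
Visit 6, enqueue [2]
Visit 4, enqueue []
Visit 2, enqueue []

BFS order: [0, 1, 3, 5, 6, 4, 2]


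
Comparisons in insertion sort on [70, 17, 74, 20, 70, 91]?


Algorithm: insertion sort
Input: [70, 17, 74, 20, 70, 91]
Sorted: [17, 20, 70, 70, 74, 91]

8


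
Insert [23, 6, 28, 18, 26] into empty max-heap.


Insert 23: [23]
Insert 6: [23, 6]
Insert 28: [28, 6, 23]
Insert 18: [28, 18, 23, 6]
Insert 26: [28, 26, 23, 6, 18]

Final heap: [28, 26, 23, 6, 18]


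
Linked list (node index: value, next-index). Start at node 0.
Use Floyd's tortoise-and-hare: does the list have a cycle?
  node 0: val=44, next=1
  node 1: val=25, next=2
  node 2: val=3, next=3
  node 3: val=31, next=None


Floyd's tortoise (slow, +1) and hare (fast, +2):
  init: slow=0, fast=0
  step 1: slow=1, fast=2
  step 2: fast 2->3->None, no cycle

Cycle: no


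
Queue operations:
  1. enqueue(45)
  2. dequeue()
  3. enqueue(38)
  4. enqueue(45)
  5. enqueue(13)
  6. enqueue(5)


enqueue(45) -> [45]
dequeue()->45, []
enqueue(38) -> [38]
enqueue(45) -> [38, 45]
enqueue(13) -> [38, 45, 13]
enqueue(5) -> [38, 45, 13, 5]

Final queue: [38, 45, 13, 5]


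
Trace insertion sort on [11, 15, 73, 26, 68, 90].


Initial: [11, 15, 73, 26, 68, 90]
Insert 15: [11, 15, 73, 26, 68, 90]
Insert 73: [11, 15, 73, 26, 68, 90]
Insert 26: [11, 15, 26, 73, 68, 90]
Insert 68: [11, 15, 26, 68, 73, 90]
Insert 90: [11, 15, 26, 68, 73, 90]

Sorted: [11, 15, 26, 68, 73, 90]


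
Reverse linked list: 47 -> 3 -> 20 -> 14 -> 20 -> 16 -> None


Step 1: curr=47, set curr.next=prev(None) | reversed so far: 47
Step 2: curr=3, set curr.next=prev(47) | reversed so far: 3 -> 47
Step 3: curr=20, set curr.next=prev(3) | reversed so far: 20 -> 3 -> 47
Step 4: curr=14, set curr.next=prev(20) | reversed so far: 14 -> 20 -> 3 -> 47
Step 5: curr=20, set curr.next=prev(14) | reversed so far: 20 -> 14 -> 20 -> 3 -> 47
Step 6: curr=16, set curr.next=prev(20) | reversed so far: 16 -> 20 -> 14 -> 20 -> 3 -> 47

16 -> 20 -> 14 -> 20 -> 3 -> 47 -> None


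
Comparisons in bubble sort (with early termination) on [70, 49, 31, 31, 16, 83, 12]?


Algorithm: bubble sort (with early termination)
Input: [70, 49, 31, 31, 16, 83, 12]
Sorted: [12, 16, 31, 31, 49, 70, 83]

21


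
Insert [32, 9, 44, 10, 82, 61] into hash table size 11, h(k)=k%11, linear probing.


Insert 32: h=10 -> slot 10
Insert 9: h=9 -> slot 9
Insert 44: h=0 -> slot 0
Insert 10: h=10, 2 probes -> slot 1
Insert 82: h=5 -> slot 5
Insert 61: h=6 -> slot 6

Table: [44, 10, None, None, None, 82, 61, None, None, 9, 32]


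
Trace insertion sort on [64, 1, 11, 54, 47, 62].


Initial: [64, 1, 11, 54, 47, 62]
Insert 1: [1, 64, 11, 54, 47, 62]
Insert 11: [1, 11, 64, 54, 47, 62]
Insert 54: [1, 11, 54, 64, 47, 62]
Insert 47: [1, 11, 47, 54, 64, 62]
Insert 62: [1, 11, 47, 54, 62, 64]

Sorted: [1, 11, 47, 54, 62, 64]


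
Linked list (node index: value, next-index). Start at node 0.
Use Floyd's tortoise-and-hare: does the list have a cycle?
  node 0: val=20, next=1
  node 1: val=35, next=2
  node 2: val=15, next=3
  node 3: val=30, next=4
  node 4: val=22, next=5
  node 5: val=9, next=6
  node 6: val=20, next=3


Floyd's tortoise (slow, +1) and hare (fast, +2):
  init: slow=0, fast=0
  step 1: slow=1, fast=2
  step 2: slow=2, fast=4
  step 3: slow=3, fast=6
  step 4: slow=4, fast=4
  slow == fast at node 4: cycle detected

Cycle: yes


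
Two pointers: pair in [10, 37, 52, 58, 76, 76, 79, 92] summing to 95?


lo=0(10)+hi=7(92)=102
lo=0(10)+hi=6(79)=89
lo=1(37)+hi=6(79)=116
lo=1(37)+hi=5(76)=113
lo=1(37)+hi=4(76)=113
lo=1(37)+hi=3(58)=95

Yes: 37+58=95


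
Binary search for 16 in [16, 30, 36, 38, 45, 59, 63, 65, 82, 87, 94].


Step 1: lo=0, hi=10, mid=5, val=59
Step 2: lo=0, hi=4, mid=2, val=36
Step 3: lo=0, hi=1, mid=0, val=16

Found at index 0


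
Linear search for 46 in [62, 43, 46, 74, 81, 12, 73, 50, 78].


i=0: 62!=46
i=1: 43!=46
i=2: 46==46 found!

Found at 2, 3 comps


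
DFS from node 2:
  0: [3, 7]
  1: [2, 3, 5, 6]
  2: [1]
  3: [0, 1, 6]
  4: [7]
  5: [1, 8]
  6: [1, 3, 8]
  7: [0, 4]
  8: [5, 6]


Visit 2, push [1]
Visit 1, push [6, 5, 3]
Visit 3, push [6, 0]
Visit 0, push [7]
Visit 7, push [4]
Visit 4, push []
Visit 6, push [8]
Visit 8, push [5]
Visit 5, push []

DFS order: [2, 1, 3, 0, 7, 4, 6, 8, 5]


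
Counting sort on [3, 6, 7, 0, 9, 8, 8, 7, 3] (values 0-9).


Input: [3, 6, 7, 0, 9, 8, 8, 7, 3]
Counts: [1, 0, 0, 2, 0, 0, 1, 2, 2, 1]

Sorted: [0, 3, 3, 6, 7, 7, 8, 8, 9]


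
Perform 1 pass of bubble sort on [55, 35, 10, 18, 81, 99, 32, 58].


Initial: [55, 35, 10, 18, 81, 99, 32, 58]
Pass 1: [35, 10, 18, 55, 81, 32, 58, 99] (5 swaps)

After 1 pass: [35, 10, 18, 55, 81, 32, 58, 99]


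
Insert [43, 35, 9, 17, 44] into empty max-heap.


Insert 43: [43]
Insert 35: [43, 35]
Insert 9: [43, 35, 9]
Insert 17: [43, 35, 9, 17]
Insert 44: [44, 43, 9, 17, 35]

Final heap: [44, 43, 9, 17, 35]


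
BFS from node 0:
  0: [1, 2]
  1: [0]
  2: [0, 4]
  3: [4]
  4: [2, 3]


Visit 0, enqueue [1, 2]
Visit 1, enqueue []
Visit 2, enqueue [4]
Visit 4, enqueue [3]
Visit 3, enqueue []

BFS order: [0, 1, 2, 4, 3]


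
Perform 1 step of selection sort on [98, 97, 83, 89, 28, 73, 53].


Initial: [98, 97, 83, 89, 28, 73, 53]
Step 1: min=28 at 4
  Swap: [28, 97, 83, 89, 98, 73, 53]

After 1 step: [28, 97, 83, 89, 98, 73, 53]


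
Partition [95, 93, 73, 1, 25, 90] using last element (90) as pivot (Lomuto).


Pivot: 90
  73 <= 90: swap -> [73, 93, 95, 1, 25, 90]
  1 <= 90: swap -> [73, 1, 95, 93, 25, 90]
  25 <= 90: swap -> [73, 1, 25, 93, 95, 90]
Place pivot at 3: [73, 1, 25, 90, 95, 93]

Partitioned: [73, 1, 25, 90, 95, 93]


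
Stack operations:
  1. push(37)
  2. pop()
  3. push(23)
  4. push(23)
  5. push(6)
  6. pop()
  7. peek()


push(37) -> [37]
pop()->37, []
push(23) -> [23]
push(23) -> [23, 23]
push(6) -> [23, 23, 6]
pop()->6, [23, 23]
peek()->23

Final stack: [23, 23]


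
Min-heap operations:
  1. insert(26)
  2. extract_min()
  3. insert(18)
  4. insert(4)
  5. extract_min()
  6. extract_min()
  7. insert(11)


insert(26) -> [26]
extract_min()->26, []
insert(18) -> [18]
insert(4) -> [4, 18]
extract_min()->4, [18]
extract_min()->18, []
insert(11) -> [11]

Final heap: [11]


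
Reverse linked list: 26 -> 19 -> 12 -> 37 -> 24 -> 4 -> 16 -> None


Step 1: curr=26, set curr.next=prev(None) | reversed so far: 26
Step 2: curr=19, set curr.next=prev(26) | reversed so far: 19 -> 26
Step 3: curr=12, set curr.next=prev(19) | reversed so far: 12 -> 19 -> 26
Step 4: curr=37, set curr.next=prev(12) | reversed so far: 37 -> 12 -> 19 -> 26
Step 5: curr=24, set curr.next=prev(37) | reversed so far: 24 -> 37 -> 12 -> 19 -> 26
Step 6: curr=4, set curr.next=prev(24) | reversed so far: 4 -> 24 -> 37 -> 12 -> 19 -> 26
Step 7: curr=16, set curr.next=prev(4) | reversed so far: 16 -> 4 -> 24 -> 37 -> 12 -> 19 -> 26

16 -> 4 -> 24 -> 37 -> 12 -> 19 -> 26 -> None


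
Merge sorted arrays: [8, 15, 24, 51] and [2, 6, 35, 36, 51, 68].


Take 2 from B
Take 6 from B
Take 8 from A
Take 15 from A
Take 24 from A
Take 35 from B
Take 36 from B
Take 51 from A

Merged: [2, 6, 8, 15, 24, 35, 36, 51, 51, 68]


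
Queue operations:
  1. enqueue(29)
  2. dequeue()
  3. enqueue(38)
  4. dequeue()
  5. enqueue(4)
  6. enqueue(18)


enqueue(29) -> [29]
dequeue()->29, []
enqueue(38) -> [38]
dequeue()->38, []
enqueue(4) -> [4]
enqueue(18) -> [4, 18]

Final queue: [4, 18]


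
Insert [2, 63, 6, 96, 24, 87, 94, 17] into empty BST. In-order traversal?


Insert 2: root
Insert 63: R from 2
Insert 6: R from 2 -> L from 63
Insert 96: R from 2 -> R from 63
Insert 24: R from 2 -> L from 63 -> R from 6
Insert 87: R from 2 -> R from 63 -> L from 96
Insert 94: R from 2 -> R from 63 -> L from 96 -> R from 87
Insert 17: R from 2 -> L from 63 -> R from 6 -> L from 24

In-order: [2, 6, 17, 24, 63, 87, 94, 96]


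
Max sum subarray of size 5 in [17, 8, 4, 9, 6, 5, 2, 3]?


[0:5]: 44
[1:6]: 32
[2:7]: 26
[3:8]: 25

Max: 44 at [0:5]


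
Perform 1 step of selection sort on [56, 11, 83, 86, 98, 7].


Initial: [56, 11, 83, 86, 98, 7]
Step 1: min=7 at 5
  Swap: [7, 11, 83, 86, 98, 56]

After 1 step: [7, 11, 83, 86, 98, 56]


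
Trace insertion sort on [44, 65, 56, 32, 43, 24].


Initial: [44, 65, 56, 32, 43, 24]
Insert 65: [44, 65, 56, 32, 43, 24]
Insert 56: [44, 56, 65, 32, 43, 24]
Insert 32: [32, 44, 56, 65, 43, 24]
Insert 43: [32, 43, 44, 56, 65, 24]
Insert 24: [24, 32, 43, 44, 56, 65]

Sorted: [24, 32, 43, 44, 56, 65]


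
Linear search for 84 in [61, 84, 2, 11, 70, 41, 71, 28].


i=0: 61!=84
i=1: 84==84 found!

Found at 1, 2 comps


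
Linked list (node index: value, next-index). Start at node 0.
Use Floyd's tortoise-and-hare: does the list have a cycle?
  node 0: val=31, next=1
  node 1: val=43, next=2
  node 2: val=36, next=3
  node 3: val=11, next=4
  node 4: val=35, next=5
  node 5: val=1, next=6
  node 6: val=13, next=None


Floyd's tortoise (slow, +1) and hare (fast, +2):
  init: slow=0, fast=0
  step 1: slow=1, fast=2
  step 2: slow=2, fast=4
  step 3: slow=3, fast=6
  step 4: fast -> None, no cycle

Cycle: no


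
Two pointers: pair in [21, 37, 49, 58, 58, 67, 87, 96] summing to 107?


lo=0(21)+hi=7(96)=117
lo=0(21)+hi=6(87)=108
lo=0(21)+hi=5(67)=88
lo=1(37)+hi=5(67)=104
lo=2(49)+hi=5(67)=116
lo=2(49)+hi=4(58)=107

Yes: 49+58=107


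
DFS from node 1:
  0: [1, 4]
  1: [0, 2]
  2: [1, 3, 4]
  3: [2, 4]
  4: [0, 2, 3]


Visit 1, push [2, 0]
Visit 0, push [4]
Visit 4, push [3, 2]
Visit 2, push [3]
Visit 3, push []

DFS order: [1, 0, 4, 2, 3]


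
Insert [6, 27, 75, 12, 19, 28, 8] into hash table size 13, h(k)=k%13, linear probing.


Insert 6: h=6 -> slot 6
Insert 27: h=1 -> slot 1
Insert 75: h=10 -> slot 10
Insert 12: h=12 -> slot 12
Insert 19: h=6, 1 probes -> slot 7
Insert 28: h=2 -> slot 2
Insert 8: h=8 -> slot 8

Table: [None, 27, 28, None, None, None, 6, 19, 8, None, 75, None, 12]


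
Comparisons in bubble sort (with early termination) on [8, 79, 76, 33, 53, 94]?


Algorithm: bubble sort (with early termination)
Input: [8, 79, 76, 33, 53, 94]
Sorted: [8, 33, 53, 76, 79, 94]

12


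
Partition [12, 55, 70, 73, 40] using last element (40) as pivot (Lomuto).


Pivot: 40
  12 <= 40: advance i (no swap)
Place pivot at 1: [12, 40, 70, 73, 55]

Partitioned: [12, 40, 70, 73, 55]


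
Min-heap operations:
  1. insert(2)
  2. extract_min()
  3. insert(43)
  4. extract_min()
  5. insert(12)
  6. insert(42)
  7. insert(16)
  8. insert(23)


insert(2) -> [2]
extract_min()->2, []
insert(43) -> [43]
extract_min()->43, []
insert(12) -> [12]
insert(42) -> [12, 42]
insert(16) -> [12, 42, 16]
insert(23) -> [12, 23, 16, 42]

Final heap: [12, 23, 16, 42]


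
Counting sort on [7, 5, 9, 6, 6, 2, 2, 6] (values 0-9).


Input: [7, 5, 9, 6, 6, 2, 2, 6]
Counts: [0, 0, 2, 0, 0, 1, 3, 1, 0, 1]

Sorted: [2, 2, 5, 6, 6, 6, 7, 9]


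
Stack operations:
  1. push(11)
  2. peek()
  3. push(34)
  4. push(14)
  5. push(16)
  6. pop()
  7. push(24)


push(11) -> [11]
peek()->11
push(34) -> [11, 34]
push(14) -> [11, 34, 14]
push(16) -> [11, 34, 14, 16]
pop()->16, [11, 34, 14]
push(24) -> [11, 34, 14, 24]

Final stack: [11, 34, 14, 24]


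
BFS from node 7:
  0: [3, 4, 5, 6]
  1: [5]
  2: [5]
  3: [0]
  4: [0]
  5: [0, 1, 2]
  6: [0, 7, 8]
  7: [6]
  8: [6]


Visit 7, enqueue [6]
Visit 6, enqueue [0, 8]
Visit 0, enqueue [3, 4, 5]
Visit 8, enqueue []
Visit 3, enqueue []
Visit 4, enqueue []
Visit 5, enqueue [1, 2]
Visit 1, enqueue []
Visit 2, enqueue []

BFS order: [7, 6, 0, 8, 3, 4, 5, 1, 2]


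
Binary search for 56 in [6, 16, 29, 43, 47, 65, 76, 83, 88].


Step 1: lo=0, hi=8, mid=4, val=47
Step 2: lo=5, hi=8, mid=6, val=76
Step 3: lo=5, hi=5, mid=5, val=65

Not found


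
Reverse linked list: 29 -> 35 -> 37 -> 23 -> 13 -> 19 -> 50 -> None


Step 1: curr=29, set curr.next=prev(None) | reversed so far: 29
Step 2: curr=35, set curr.next=prev(29) | reversed so far: 35 -> 29
Step 3: curr=37, set curr.next=prev(35) | reversed so far: 37 -> 35 -> 29
Step 4: curr=23, set curr.next=prev(37) | reversed so far: 23 -> 37 -> 35 -> 29
Step 5: curr=13, set curr.next=prev(23) | reversed so far: 13 -> 23 -> 37 -> 35 -> 29
Step 6: curr=19, set curr.next=prev(13) | reversed so far: 19 -> 13 -> 23 -> 37 -> 35 -> 29
Step 7: curr=50, set curr.next=prev(19) | reversed so far: 50 -> 19 -> 13 -> 23 -> 37 -> 35 -> 29

50 -> 19 -> 13 -> 23 -> 37 -> 35 -> 29 -> None


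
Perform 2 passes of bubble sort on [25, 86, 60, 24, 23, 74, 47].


Initial: [25, 86, 60, 24, 23, 74, 47]
Pass 1: [25, 60, 24, 23, 74, 47, 86] (5 swaps)
Pass 2: [25, 24, 23, 60, 47, 74, 86] (3 swaps)

After 2 passes: [25, 24, 23, 60, 47, 74, 86]


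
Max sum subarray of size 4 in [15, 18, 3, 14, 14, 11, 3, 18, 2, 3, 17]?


[0:4]: 50
[1:5]: 49
[2:6]: 42
[3:7]: 42
[4:8]: 46
[5:9]: 34
[6:10]: 26
[7:11]: 40

Max: 50 at [0:4]


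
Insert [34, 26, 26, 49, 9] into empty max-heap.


Insert 34: [34]
Insert 26: [34, 26]
Insert 26: [34, 26, 26]
Insert 49: [49, 34, 26, 26]
Insert 9: [49, 34, 26, 26, 9]

Final heap: [49, 34, 26, 26, 9]


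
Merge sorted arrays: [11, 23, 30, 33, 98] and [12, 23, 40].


Take 11 from A
Take 12 from B
Take 23 from A
Take 23 from B
Take 30 from A
Take 33 from A
Take 40 from B

Merged: [11, 12, 23, 23, 30, 33, 40, 98]


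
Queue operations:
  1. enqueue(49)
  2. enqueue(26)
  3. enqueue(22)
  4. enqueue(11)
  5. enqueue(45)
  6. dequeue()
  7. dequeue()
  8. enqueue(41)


enqueue(49) -> [49]
enqueue(26) -> [49, 26]
enqueue(22) -> [49, 26, 22]
enqueue(11) -> [49, 26, 22, 11]
enqueue(45) -> [49, 26, 22, 11, 45]
dequeue()->49, [26, 22, 11, 45]
dequeue()->26, [22, 11, 45]
enqueue(41) -> [22, 11, 45, 41]

Final queue: [22, 11, 45, 41]


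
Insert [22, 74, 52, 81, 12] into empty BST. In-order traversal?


Insert 22: root
Insert 74: R from 22
Insert 52: R from 22 -> L from 74
Insert 81: R from 22 -> R from 74
Insert 12: L from 22

In-order: [12, 22, 52, 74, 81]


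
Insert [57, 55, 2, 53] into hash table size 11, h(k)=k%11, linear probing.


Insert 57: h=2 -> slot 2
Insert 55: h=0 -> slot 0
Insert 2: h=2, 1 probes -> slot 3
Insert 53: h=9 -> slot 9

Table: [55, None, 57, 2, None, None, None, None, None, 53, None]


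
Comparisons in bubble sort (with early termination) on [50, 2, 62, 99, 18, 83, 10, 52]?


Algorithm: bubble sort (with early termination)
Input: [50, 2, 62, 99, 18, 83, 10, 52]
Sorted: [2, 10, 18, 50, 52, 62, 83, 99]

27


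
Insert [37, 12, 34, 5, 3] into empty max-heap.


Insert 37: [37]
Insert 12: [37, 12]
Insert 34: [37, 12, 34]
Insert 5: [37, 12, 34, 5]
Insert 3: [37, 12, 34, 5, 3]

Final heap: [37, 12, 34, 5, 3]


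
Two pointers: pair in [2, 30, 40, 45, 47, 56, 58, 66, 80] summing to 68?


lo=0(2)+hi=8(80)=82
lo=0(2)+hi=7(66)=68

Yes: 2+66=68


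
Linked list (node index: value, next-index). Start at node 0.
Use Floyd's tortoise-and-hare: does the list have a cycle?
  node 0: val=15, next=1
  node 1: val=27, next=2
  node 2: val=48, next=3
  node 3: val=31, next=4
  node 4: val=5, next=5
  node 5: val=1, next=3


Floyd's tortoise (slow, +1) and hare (fast, +2):
  init: slow=0, fast=0
  step 1: slow=1, fast=2
  step 2: slow=2, fast=4
  step 3: slow=3, fast=3
  slow == fast at node 3: cycle detected

Cycle: yes


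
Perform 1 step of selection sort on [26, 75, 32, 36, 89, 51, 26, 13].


Initial: [26, 75, 32, 36, 89, 51, 26, 13]
Step 1: min=13 at 7
  Swap: [13, 75, 32, 36, 89, 51, 26, 26]

After 1 step: [13, 75, 32, 36, 89, 51, 26, 26]


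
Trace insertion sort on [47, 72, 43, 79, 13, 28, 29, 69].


Initial: [47, 72, 43, 79, 13, 28, 29, 69]
Insert 72: [47, 72, 43, 79, 13, 28, 29, 69]
Insert 43: [43, 47, 72, 79, 13, 28, 29, 69]
Insert 79: [43, 47, 72, 79, 13, 28, 29, 69]
Insert 13: [13, 43, 47, 72, 79, 28, 29, 69]
Insert 28: [13, 28, 43, 47, 72, 79, 29, 69]
Insert 29: [13, 28, 29, 43, 47, 72, 79, 69]
Insert 69: [13, 28, 29, 43, 47, 69, 72, 79]

Sorted: [13, 28, 29, 43, 47, 69, 72, 79]


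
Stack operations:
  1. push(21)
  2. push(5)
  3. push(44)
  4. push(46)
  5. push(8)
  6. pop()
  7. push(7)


push(21) -> [21]
push(5) -> [21, 5]
push(44) -> [21, 5, 44]
push(46) -> [21, 5, 44, 46]
push(8) -> [21, 5, 44, 46, 8]
pop()->8, [21, 5, 44, 46]
push(7) -> [21, 5, 44, 46, 7]

Final stack: [21, 5, 44, 46, 7]


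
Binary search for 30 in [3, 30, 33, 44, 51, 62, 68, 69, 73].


Step 1: lo=0, hi=8, mid=4, val=51
Step 2: lo=0, hi=3, mid=1, val=30

Found at index 1


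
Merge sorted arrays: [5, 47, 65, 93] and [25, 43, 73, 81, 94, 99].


Take 5 from A
Take 25 from B
Take 43 from B
Take 47 from A
Take 65 from A
Take 73 from B
Take 81 from B
Take 93 from A

Merged: [5, 25, 43, 47, 65, 73, 81, 93, 94, 99]


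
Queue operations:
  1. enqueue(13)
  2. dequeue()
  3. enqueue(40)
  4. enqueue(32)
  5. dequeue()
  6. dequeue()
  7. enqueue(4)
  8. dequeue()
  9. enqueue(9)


enqueue(13) -> [13]
dequeue()->13, []
enqueue(40) -> [40]
enqueue(32) -> [40, 32]
dequeue()->40, [32]
dequeue()->32, []
enqueue(4) -> [4]
dequeue()->4, []
enqueue(9) -> [9]

Final queue: [9]


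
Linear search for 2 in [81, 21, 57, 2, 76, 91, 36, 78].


i=0: 81!=2
i=1: 21!=2
i=2: 57!=2
i=3: 2==2 found!

Found at 3, 4 comps


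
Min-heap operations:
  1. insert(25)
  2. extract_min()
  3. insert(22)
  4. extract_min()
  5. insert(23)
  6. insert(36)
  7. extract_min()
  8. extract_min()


insert(25) -> [25]
extract_min()->25, []
insert(22) -> [22]
extract_min()->22, []
insert(23) -> [23]
insert(36) -> [23, 36]
extract_min()->23, [36]
extract_min()->36, []

Final heap: []


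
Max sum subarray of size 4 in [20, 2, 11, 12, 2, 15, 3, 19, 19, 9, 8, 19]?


[0:4]: 45
[1:5]: 27
[2:6]: 40
[3:7]: 32
[4:8]: 39
[5:9]: 56
[6:10]: 50
[7:11]: 55
[8:12]: 55

Max: 56 at [5:9]


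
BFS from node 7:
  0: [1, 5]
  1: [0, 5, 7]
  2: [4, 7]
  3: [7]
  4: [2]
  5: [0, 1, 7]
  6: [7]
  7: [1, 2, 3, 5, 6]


Visit 7, enqueue [1, 2, 3, 5, 6]
Visit 1, enqueue [0]
Visit 2, enqueue [4]
Visit 3, enqueue []
Visit 5, enqueue []
Visit 6, enqueue []
Visit 0, enqueue []
Visit 4, enqueue []

BFS order: [7, 1, 2, 3, 5, 6, 0, 4]


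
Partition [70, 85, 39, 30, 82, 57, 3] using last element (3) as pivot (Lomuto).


Pivot: 3
Place pivot at 0: [3, 85, 39, 30, 82, 57, 70]

Partitioned: [3, 85, 39, 30, 82, 57, 70]


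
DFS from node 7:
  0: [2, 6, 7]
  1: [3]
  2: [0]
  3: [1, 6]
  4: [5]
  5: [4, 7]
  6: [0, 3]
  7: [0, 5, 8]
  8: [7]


Visit 7, push [8, 5, 0]
Visit 0, push [6, 2]
Visit 2, push []
Visit 6, push [3]
Visit 3, push [1]
Visit 1, push []
Visit 5, push [4]
Visit 4, push []
Visit 8, push []

DFS order: [7, 0, 2, 6, 3, 1, 5, 4, 8]


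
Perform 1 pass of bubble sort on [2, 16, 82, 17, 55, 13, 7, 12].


Initial: [2, 16, 82, 17, 55, 13, 7, 12]
Pass 1: [2, 16, 17, 55, 13, 7, 12, 82] (5 swaps)

After 1 pass: [2, 16, 17, 55, 13, 7, 12, 82]


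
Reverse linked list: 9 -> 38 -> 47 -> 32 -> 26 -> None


Step 1: curr=9, set curr.next=prev(None) | reversed so far: 9
Step 2: curr=38, set curr.next=prev(9) | reversed so far: 38 -> 9
Step 3: curr=47, set curr.next=prev(38) | reversed so far: 47 -> 38 -> 9
Step 4: curr=32, set curr.next=prev(47) | reversed so far: 32 -> 47 -> 38 -> 9
Step 5: curr=26, set curr.next=prev(32) | reversed so far: 26 -> 32 -> 47 -> 38 -> 9

26 -> 32 -> 47 -> 38 -> 9 -> None


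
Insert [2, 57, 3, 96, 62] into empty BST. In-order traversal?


Insert 2: root
Insert 57: R from 2
Insert 3: R from 2 -> L from 57
Insert 96: R from 2 -> R from 57
Insert 62: R from 2 -> R from 57 -> L from 96

In-order: [2, 3, 57, 62, 96]


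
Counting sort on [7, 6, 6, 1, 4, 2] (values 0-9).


Input: [7, 6, 6, 1, 4, 2]
Counts: [0, 1, 1, 0, 1, 0, 2, 1, 0, 0]

Sorted: [1, 2, 4, 6, 6, 7]


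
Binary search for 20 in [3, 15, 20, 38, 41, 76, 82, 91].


Step 1: lo=0, hi=7, mid=3, val=38
Step 2: lo=0, hi=2, mid=1, val=15
Step 3: lo=2, hi=2, mid=2, val=20

Found at index 2


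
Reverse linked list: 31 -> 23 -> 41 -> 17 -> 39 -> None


Step 1: curr=31, set curr.next=prev(None) | reversed so far: 31
Step 2: curr=23, set curr.next=prev(31) | reversed so far: 23 -> 31
Step 3: curr=41, set curr.next=prev(23) | reversed so far: 41 -> 23 -> 31
Step 4: curr=17, set curr.next=prev(41) | reversed so far: 17 -> 41 -> 23 -> 31
Step 5: curr=39, set curr.next=prev(17) | reversed so far: 39 -> 17 -> 41 -> 23 -> 31

39 -> 17 -> 41 -> 23 -> 31 -> None


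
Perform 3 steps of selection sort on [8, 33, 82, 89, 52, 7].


Initial: [8, 33, 82, 89, 52, 7]
Step 1: min=7 at 5
  Swap: [7, 33, 82, 89, 52, 8]
Step 2: min=8 at 5
  Swap: [7, 8, 82, 89, 52, 33]
Step 3: min=33 at 5
  Swap: [7, 8, 33, 89, 52, 82]

After 3 steps: [7, 8, 33, 89, 52, 82]


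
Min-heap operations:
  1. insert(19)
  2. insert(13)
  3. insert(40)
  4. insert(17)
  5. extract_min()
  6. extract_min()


insert(19) -> [19]
insert(13) -> [13, 19]
insert(40) -> [13, 19, 40]
insert(17) -> [13, 17, 40, 19]
extract_min()->13, [17, 19, 40]
extract_min()->17, [19, 40]

Final heap: [19, 40]


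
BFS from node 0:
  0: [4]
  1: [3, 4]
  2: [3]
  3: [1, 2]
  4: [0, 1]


Visit 0, enqueue [4]
Visit 4, enqueue [1]
Visit 1, enqueue [3]
Visit 3, enqueue [2]
Visit 2, enqueue []

BFS order: [0, 4, 1, 3, 2]


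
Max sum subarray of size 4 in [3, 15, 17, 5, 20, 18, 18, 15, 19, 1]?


[0:4]: 40
[1:5]: 57
[2:6]: 60
[3:7]: 61
[4:8]: 71
[5:9]: 70
[6:10]: 53

Max: 71 at [4:8]


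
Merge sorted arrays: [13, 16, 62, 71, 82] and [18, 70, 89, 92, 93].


Take 13 from A
Take 16 from A
Take 18 from B
Take 62 from A
Take 70 from B
Take 71 from A
Take 82 from A

Merged: [13, 16, 18, 62, 70, 71, 82, 89, 92, 93]


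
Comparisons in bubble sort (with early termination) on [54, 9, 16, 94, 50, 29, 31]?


Algorithm: bubble sort (with early termination)
Input: [54, 9, 16, 94, 50, 29, 31]
Sorted: [9, 16, 29, 31, 50, 54, 94]

18


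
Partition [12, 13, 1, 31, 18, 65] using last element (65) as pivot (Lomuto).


Pivot: 65
  12 <= 65: advance i (no swap)
  13 <= 65: advance i (no swap)
  1 <= 65: advance i (no swap)
  31 <= 65: advance i (no swap)
  18 <= 65: advance i (no swap)
Place pivot at 5: [12, 13, 1, 31, 18, 65]

Partitioned: [12, 13, 1, 31, 18, 65]


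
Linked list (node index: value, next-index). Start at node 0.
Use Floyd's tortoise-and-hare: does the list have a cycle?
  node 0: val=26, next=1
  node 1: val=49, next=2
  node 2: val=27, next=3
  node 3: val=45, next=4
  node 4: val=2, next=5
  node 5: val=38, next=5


Floyd's tortoise (slow, +1) and hare (fast, +2):
  init: slow=0, fast=0
  step 1: slow=1, fast=2
  step 2: slow=2, fast=4
  step 3: slow=3, fast=5
  step 4: slow=4, fast=5
  step 5: slow=5, fast=5
  slow == fast at node 5: cycle detected

Cycle: yes


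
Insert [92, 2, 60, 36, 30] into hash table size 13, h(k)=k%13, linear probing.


Insert 92: h=1 -> slot 1
Insert 2: h=2 -> slot 2
Insert 60: h=8 -> slot 8
Insert 36: h=10 -> slot 10
Insert 30: h=4 -> slot 4

Table: [None, 92, 2, None, 30, None, None, None, 60, None, 36, None, None]


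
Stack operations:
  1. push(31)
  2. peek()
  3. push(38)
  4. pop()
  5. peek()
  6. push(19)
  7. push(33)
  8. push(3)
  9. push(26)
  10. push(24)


push(31) -> [31]
peek()->31
push(38) -> [31, 38]
pop()->38, [31]
peek()->31
push(19) -> [31, 19]
push(33) -> [31, 19, 33]
push(3) -> [31, 19, 33, 3]
push(26) -> [31, 19, 33, 3, 26]
push(24) -> [31, 19, 33, 3, 26, 24]

Final stack: [31, 19, 33, 3, 26, 24]


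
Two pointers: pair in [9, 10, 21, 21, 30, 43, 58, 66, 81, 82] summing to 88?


lo=0(9)+hi=9(82)=91
lo=0(9)+hi=8(81)=90
lo=0(9)+hi=7(66)=75
lo=1(10)+hi=7(66)=76
lo=2(21)+hi=7(66)=87
lo=3(21)+hi=7(66)=87
lo=4(30)+hi=7(66)=96
lo=4(30)+hi=6(58)=88

Yes: 30+58=88


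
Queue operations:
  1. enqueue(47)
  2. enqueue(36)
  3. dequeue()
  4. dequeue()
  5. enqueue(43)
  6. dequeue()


enqueue(47) -> [47]
enqueue(36) -> [47, 36]
dequeue()->47, [36]
dequeue()->36, []
enqueue(43) -> [43]
dequeue()->43, []

Final queue: []


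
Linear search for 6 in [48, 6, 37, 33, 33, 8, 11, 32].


i=0: 48!=6
i=1: 6==6 found!

Found at 1, 2 comps


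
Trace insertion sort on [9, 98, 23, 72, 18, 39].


Initial: [9, 98, 23, 72, 18, 39]
Insert 98: [9, 98, 23, 72, 18, 39]
Insert 23: [9, 23, 98, 72, 18, 39]
Insert 72: [9, 23, 72, 98, 18, 39]
Insert 18: [9, 18, 23, 72, 98, 39]
Insert 39: [9, 18, 23, 39, 72, 98]

Sorted: [9, 18, 23, 39, 72, 98]


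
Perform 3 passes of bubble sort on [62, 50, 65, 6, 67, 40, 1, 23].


Initial: [62, 50, 65, 6, 67, 40, 1, 23]
Pass 1: [50, 62, 6, 65, 40, 1, 23, 67] (5 swaps)
Pass 2: [50, 6, 62, 40, 1, 23, 65, 67] (4 swaps)
Pass 3: [6, 50, 40, 1, 23, 62, 65, 67] (4 swaps)

After 3 passes: [6, 50, 40, 1, 23, 62, 65, 67]


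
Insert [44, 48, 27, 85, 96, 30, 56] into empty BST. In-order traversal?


Insert 44: root
Insert 48: R from 44
Insert 27: L from 44
Insert 85: R from 44 -> R from 48
Insert 96: R from 44 -> R from 48 -> R from 85
Insert 30: L from 44 -> R from 27
Insert 56: R from 44 -> R from 48 -> L from 85

In-order: [27, 30, 44, 48, 56, 85, 96]


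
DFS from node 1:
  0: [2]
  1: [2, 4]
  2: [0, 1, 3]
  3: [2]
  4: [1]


Visit 1, push [4, 2]
Visit 2, push [3, 0]
Visit 0, push []
Visit 3, push []
Visit 4, push []

DFS order: [1, 2, 0, 3, 4]


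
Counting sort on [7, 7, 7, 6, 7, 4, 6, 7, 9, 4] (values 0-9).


Input: [7, 7, 7, 6, 7, 4, 6, 7, 9, 4]
Counts: [0, 0, 0, 0, 2, 0, 2, 5, 0, 1]

Sorted: [4, 4, 6, 6, 7, 7, 7, 7, 7, 9]


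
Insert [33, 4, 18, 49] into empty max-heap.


Insert 33: [33]
Insert 4: [33, 4]
Insert 18: [33, 4, 18]
Insert 49: [49, 33, 18, 4]

Final heap: [49, 33, 18, 4]


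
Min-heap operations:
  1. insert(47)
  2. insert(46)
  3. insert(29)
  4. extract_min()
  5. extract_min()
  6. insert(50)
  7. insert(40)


insert(47) -> [47]
insert(46) -> [46, 47]
insert(29) -> [29, 47, 46]
extract_min()->29, [46, 47]
extract_min()->46, [47]
insert(50) -> [47, 50]
insert(40) -> [40, 50, 47]

Final heap: [40, 50, 47]


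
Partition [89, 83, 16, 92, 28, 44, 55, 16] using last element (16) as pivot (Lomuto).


Pivot: 16
  16 <= 16: swap -> [16, 83, 89, 92, 28, 44, 55, 16]
Place pivot at 1: [16, 16, 89, 92, 28, 44, 55, 83]

Partitioned: [16, 16, 89, 92, 28, 44, 55, 83]


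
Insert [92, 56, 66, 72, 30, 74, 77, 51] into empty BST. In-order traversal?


Insert 92: root
Insert 56: L from 92
Insert 66: L from 92 -> R from 56
Insert 72: L from 92 -> R from 56 -> R from 66
Insert 30: L from 92 -> L from 56
Insert 74: L from 92 -> R from 56 -> R from 66 -> R from 72
Insert 77: L from 92 -> R from 56 -> R from 66 -> R from 72 -> R from 74
Insert 51: L from 92 -> L from 56 -> R from 30

In-order: [30, 51, 56, 66, 72, 74, 77, 92]


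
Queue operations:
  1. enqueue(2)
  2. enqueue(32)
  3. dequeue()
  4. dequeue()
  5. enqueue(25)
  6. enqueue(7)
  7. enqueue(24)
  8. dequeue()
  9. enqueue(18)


enqueue(2) -> [2]
enqueue(32) -> [2, 32]
dequeue()->2, [32]
dequeue()->32, []
enqueue(25) -> [25]
enqueue(7) -> [25, 7]
enqueue(24) -> [25, 7, 24]
dequeue()->25, [7, 24]
enqueue(18) -> [7, 24, 18]

Final queue: [7, 24, 18]


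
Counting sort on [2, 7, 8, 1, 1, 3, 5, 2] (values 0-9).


Input: [2, 7, 8, 1, 1, 3, 5, 2]
Counts: [0, 2, 2, 1, 0, 1, 0, 1, 1, 0]

Sorted: [1, 1, 2, 2, 3, 5, 7, 8]


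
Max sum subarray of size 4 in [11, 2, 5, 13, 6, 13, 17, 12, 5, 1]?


[0:4]: 31
[1:5]: 26
[2:6]: 37
[3:7]: 49
[4:8]: 48
[5:9]: 47
[6:10]: 35

Max: 49 at [3:7]


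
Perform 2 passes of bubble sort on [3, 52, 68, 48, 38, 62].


Initial: [3, 52, 68, 48, 38, 62]
Pass 1: [3, 52, 48, 38, 62, 68] (3 swaps)
Pass 2: [3, 48, 38, 52, 62, 68] (2 swaps)

After 2 passes: [3, 48, 38, 52, 62, 68]


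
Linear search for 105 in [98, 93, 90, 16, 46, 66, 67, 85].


i=0: 98!=105
i=1: 93!=105
i=2: 90!=105
i=3: 16!=105
i=4: 46!=105
i=5: 66!=105
i=6: 67!=105
i=7: 85!=105

Not found, 8 comps


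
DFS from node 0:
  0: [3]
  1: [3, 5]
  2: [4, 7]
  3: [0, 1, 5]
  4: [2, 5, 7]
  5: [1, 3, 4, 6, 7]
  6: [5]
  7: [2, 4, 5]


Visit 0, push [3]
Visit 3, push [5, 1]
Visit 1, push [5]
Visit 5, push [7, 6, 4]
Visit 4, push [7, 2]
Visit 2, push [7]
Visit 7, push []
Visit 6, push []

DFS order: [0, 3, 1, 5, 4, 2, 7, 6]


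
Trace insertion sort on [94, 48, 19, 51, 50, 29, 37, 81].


Initial: [94, 48, 19, 51, 50, 29, 37, 81]
Insert 48: [48, 94, 19, 51, 50, 29, 37, 81]
Insert 19: [19, 48, 94, 51, 50, 29, 37, 81]
Insert 51: [19, 48, 51, 94, 50, 29, 37, 81]
Insert 50: [19, 48, 50, 51, 94, 29, 37, 81]
Insert 29: [19, 29, 48, 50, 51, 94, 37, 81]
Insert 37: [19, 29, 37, 48, 50, 51, 94, 81]
Insert 81: [19, 29, 37, 48, 50, 51, 81, 94]

Sorted: [19, 29, 37, 48, 50, 51, 81, 94]


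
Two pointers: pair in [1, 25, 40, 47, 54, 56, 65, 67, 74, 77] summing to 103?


lo=0(1)+hi=9(77)=78
lo=1(25)+hi=9(77)=102
lo=2(40)+hi=9(77)=117
lo=2(40)+hi=8(74)=114
lo=2(40)+hi=7(67)=107
lo=2(40)+hi=6(65)=105
lo=2(40)+hi=5(56)=96
lo=3(47)+hi=5(56)=103

Yes: 47+56=103
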